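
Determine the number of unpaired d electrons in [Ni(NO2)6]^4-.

Ligand charges: each nitro (N-bound nitrite) is −1. With an overall charge of −4 the nickel centre must be in the +2 oxidation state.
Nickel is a group-10 element; Ni(II) is therefore d⁸.
In an octahedral field the d⁸ configuration is t₂g⁶e_g² (only one arrangement possible), giving 2 unpaired electrons.

2 unpaired electrons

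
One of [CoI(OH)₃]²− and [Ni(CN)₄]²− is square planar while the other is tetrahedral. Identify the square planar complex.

For [CoI(OH)₃]²−: Ligand charges: each iodide is −1; each hydroxide is −1. With an overall charge of −2 the cobalt centre must be in the +2 oxidation state. Group 9 minus oxidation state 2 gives a d⁷ configuration. For a high-spin 3d d⁷ ion with weak-field ligands the small Δₜ gives little square-planar CFSE advantage, so four ligands adopt the sterically favoured tetrahedral geometry. → tetrahedral.
For [Ni(CN)₄]²−: Ligand charges: each cyanide is −1. With an overall charge of −2 the nickel centre must be in the +2 oxidation state. Ni sits in group 10, so the d-electron count is 10 − 2 = 8. Cyanide is a strong-field ligand (high in the spectrochemical series). A 3d d⁸ ion with strong-field ligands gains enough CFSE to favour square planar over tetrahedral. → square planar.

[Ni(CN)₄]²−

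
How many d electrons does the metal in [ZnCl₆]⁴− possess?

d10

Ligand charges: each chloride is −1. With an overall charge of −4 the zinc centre must be in the +2 oxidation state.
Zinc is a group-12 element; Zn(II) is therefore d¹⁰.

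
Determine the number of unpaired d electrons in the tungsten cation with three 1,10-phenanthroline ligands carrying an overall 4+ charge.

Ligand charges: 1,10-phenanthroline is neutral. With an overall charge of +4 the tungsten centre must be in the +4 oxidation state.
Group 6 minus oxidation state 4 gives a d² configuration.
Counting donor atoms: 3×1,10-phenanthroline (bidentate) → 6 donors. Coordination number = 6.
In an octahedral field the d² configuration is t₂g²e_g⁰ (only one arrangement possible), giving 2 unpaired electrons.

2 unpaired electrons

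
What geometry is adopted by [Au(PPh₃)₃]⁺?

trigonal planar

Summing ligand charges against the +1 overall charge gives an oxidation state of +1 for gold.
Group 11 minus oxidation state 1 gives a d¹⁰ configuration.
Coordination number: 3.
Three ligands around a d¹⁰ centre minimise repulsion in a trigonal-planar arrangement.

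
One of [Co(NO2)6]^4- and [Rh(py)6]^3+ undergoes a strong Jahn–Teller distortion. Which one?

[Co(NO2)6]^4-: Ligand charges: each nitro (N-bound nitrite) is −1. With an overall charge of −4 the cobalt centre must be in the +2 oxidation state. Co sits in group 9, so the d-electron count is 9 − 2 = 7. Nitro (N-bound nitrite) is a strong-field ligand (high in the spectrochemical series) for a first-row metal, so the complex is low-spin. The t₂g⁶e_g¹ (low-spin) configuration has an unevenly filled e_g set; the Jahn–Teller theorem predicts a tetragonal distortion (typically axial elongation) to lift the degeneracy.
[Rh(py)6]^3+: Ligand charges: pyridine is neutral. With an overall charge of +3 the rhodium centre must be in the +3 oxidation state. Rhodium is a group-9 element; Rh(III) is therefore d⁶. A 4d ion has a large Δₒ and is invariably low-spin. The d⁶ configuration leaves the e_g set evenly filled (or empty) — no strong Jahn–Teller driving force.

[Co(NO2)6]^4-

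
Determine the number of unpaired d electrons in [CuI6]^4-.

1

Each iodide is −1; balancing the −4 overall charge requires Cu(II).
Group 11 minus oxidation state 2 gives a d⁹ configuration.
In an octahedral field the d⁹ configuration is t₂g⁶e_g³ (only one arrangement possible), giving 1 unpaired electron.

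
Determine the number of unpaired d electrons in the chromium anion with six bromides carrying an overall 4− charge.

4

Each bromide is −1; balancing the −4 overall charge requires Cr(II).
Cr sits in group 6, so the d-electron count is 6 − 2 = 4.
The spin state decides the count: Bromide is a weak-field ligand for a first-row metal, so the complex is high-spin.
An octahedral high-spin d⁴ ion is t₂g³e_g¹, giving 4 unpaired electrons.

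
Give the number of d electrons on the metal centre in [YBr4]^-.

Each bromide is −1; balancing the −1 overall charge requires Y(III).
Y sits in group 3, so the d-electron count is 3 − 3 = 0.

d⁰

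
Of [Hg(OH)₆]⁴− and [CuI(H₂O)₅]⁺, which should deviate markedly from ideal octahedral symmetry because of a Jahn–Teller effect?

[Hg(OH)₆]⁴−: Summing ligand charges against the −4 overall charge gives an oxidation state of +2 for mercury. Group 12 minus oxidation state 2 gives a d¹⁰ configuration. The d¹⁰ configuration leaves the e_g set evenly filled (or empty) — no strong Jahn–Teller driving force.
[CuI(H₂O)₅]⁺: Summing ligand charges against the +1 overall charge gives an oxidation state of +2 for copper. Copper is a group-11 element; Cu(II) is therefore d⁹. The t₂g⁶e_g³ configuration has an unevenly filled e_g set; the Jahn–Teller theorem predicts a tetragonal distortion (typically axial elongation) to lift the degeneracy.

[CuI(H₂O)₅]⁺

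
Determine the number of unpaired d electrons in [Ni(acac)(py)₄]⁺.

Ligand charges: each acetylacetonate is −1; pyridine is neutral. With an overall charge of +1 the nickel centre must be in the +2 oxidation state.
Group 10 minus oxidation state 2 gives a d⁸ configuration.
Counting donor atoms: 1×acetylacetonate (bidentate) → 2 donors; 4×pyridine (monodentate) → 4 donors. Coordination number = 6.
In an octahedral field the d⁸ configuration is t₂g⁶e_g² (only one arrangement possible), giving 2 unpaired electrons.

2 unpaired electrons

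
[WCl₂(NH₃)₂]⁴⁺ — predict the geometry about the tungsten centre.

tetrahedral

Each chloride is −1; ammonia is neutral; balancing the +4 overall charge requires W(VI).
W sits in group 6, so the d-electron count is 6 − 6 = 0.
With 4 monodentate ligands the coordination number is 4.
A d⁰ ion has no crystal-field stabilisation preference between square planar and tetrahedral, so four ligands adopt the sterically favoured tetrahedral geometry.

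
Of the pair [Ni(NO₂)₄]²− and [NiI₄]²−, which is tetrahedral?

For [Ni(NO₂)₄]²−: Ligand charges: each nitro (N-bound nitrite) is −1. With an overall charge of −2 the nickel centre must be in the +2 oxidation state. Group 10 minus oxidation state 2 gives a d⁸ configuration. Nitro (N-bound nitrite) is a strong-field ligand (high in the spectrochemical series). A 3d d⁸ ion with strong-field ligands gains enough CFSE to favour square planar over tetrahedral. → square planar.
For [NiI₄]²−: Summing ligand charges against the −2 overall charge gives an oxidation state of +2 for nickel. Nickel is a group-10 element; Ni(II) is therefore d⁸. Iodide is a weak-field ligand. With weak-field ligands the CFSE gain from square planar is small, so a 3d d⁸ ion takes the sterically preferred tetrahedral geometry. → tetrahedral.

[NiI₄]²−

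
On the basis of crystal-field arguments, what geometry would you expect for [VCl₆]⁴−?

Each chloride is −1; balancing the −4 overall charge requires V(II).
Group 5 minus oxidation state 2 gives a d³ configuration.
Coordination number: 6.
Six donors around a single metal centre give an octahedral coordination sphere.

octahedral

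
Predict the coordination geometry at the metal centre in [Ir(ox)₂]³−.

Each oxalate is −2; balancing the −3 overall charge requires Ir(I).
Group 9 minus oxidation state 1 gives a d⁸ configuration.
Counting donor atoms: 2×oxalate (bidentate) → 4 donors. Coordination number = 4.
A 5d d⁸ ion has a large crystal-field splitting; square planar leaves the high-energy d_{x²−y²} orbital empty and maximises CFSE.

square planar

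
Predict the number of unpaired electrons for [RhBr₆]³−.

0 unpaired electrons

Summing ligand charges against the −3 overall charge gives an oxidation state of +3 for rhodium.
Group 9 minus oxidation state 3 gives a d⁶ configuration.
The spin state decides the count: a 4d ion has a large Δₒ and is invariably low-spin.
An octahedral low-spin d⁶ ion is t₂g⁶e_g⁰, giving 0 unpaired electrons.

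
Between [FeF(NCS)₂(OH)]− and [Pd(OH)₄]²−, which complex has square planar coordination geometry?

For [FeF(NCS)₂(OH)]−: Summing ligand charges against the −1 overall charge gives an oxidation state of +3 for iron. Fe sits in group 8, so the d-electron count is 8 − 3 = 5. A high-spin d⁵ ion has zero CFSE in either geometry, so four ligands adopt the sterically favoured tetrahedral geometry. → tetrahedral.
For [Pd(OH)₄]²−: Each hydroxide is −1; balancing the −2 overall charge requires Pd(II). Palladium is a group-10 element; Pd(II) is therefore d⁸. A 4d d⁸ ion has a large crystal-field splitting; square planar leaves the high-energy d_{x²−y²} orbital empty and maximises CFSE. → square planar.

[Pd(OH)₄]²−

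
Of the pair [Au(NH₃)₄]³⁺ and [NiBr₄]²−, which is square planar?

For [Au(NH₃)₄]³⁺: Ammonia is neutral; balancing the +3 overall charge requires Au(III). Au sits in group 11, so the d-electron count is 11 − 3 = 8. A 5d d⁸ ion has a large crystal-field splitting; square planar leaves the high-energy d_{x²−y²} orbital empty and maximises CFSE. → square planar.
For [NiBr₄]²−: Summing ligand charges against the −2 overall charge gives an oxidation state of +2 for nickel. Ni sits in group 10, so the d-electron count is 10 − 2 = 8. Bromide is a weak-field ligand. With weak-field ligands the CFSE gain from square planar is small, so a 3d d⁸ ion takes the sterically preferred tetrahedral geometry. → tetrahedral.

[Au(NH₃)₄]³⁺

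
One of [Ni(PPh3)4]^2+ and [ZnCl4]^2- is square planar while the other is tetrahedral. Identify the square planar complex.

For [Ni(PPh3)4]^2+: Triphenylphosphine is neutral; balancing the +2 overall charge requires Ni(II). Group 10 minus oxidation state 2 gives a d⁸ configuration. Triphenylphosphine is a strong-field ligand (high in the spectrochemical series). A 3d d⁸ ion with strong-field ligands gains enough CFSE to favour square planar over tetrahedral. → square planar.
For [ZnCl4]^2-: Ligand charges: each chloride is −1. With an overall charge of −2 the zinc centre must be in the +2 oxidation state. Zinc is a group-12 element; Zn(II) is therefore d¹⁰. A d¹⁰ ion has no crystal-field stabilisation preference between square planar and tetrahedral, so four ligands adopt the sterically favoured tetrahedral geometry. → tetrahedral.

[Ni(PPh3)4]^2+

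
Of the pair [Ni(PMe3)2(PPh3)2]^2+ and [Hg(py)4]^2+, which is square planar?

[Ni(PMe3)2(PPh3)2]^2+

For [Ni(PMe3)2(PPh3)2]^2+: Summing ligand charges against the +2 overall charge gives an oxidation state of +2 for nickel. Ni sits in group 10, so the d-electron count is 10 − 2 = 8. Trimethylphosphine and triphenylphosphine are strong-field ligands (high in the spectrochemical series). A 3d d⁸ ion with strong-field ligands gains enough CFSE to favour square planar over tetrahedral. → square planar.
For [Hg(py)4]^2+: Ligand charges: pyridine is neutral. With an overall charge of +2 the mercury centre must be in the +2 oxidation state. Group 12 minus oxidation state 2 gives a d¹⁰ configuration. A d¹⁰ ion has no crystal-field stabilisation preference between square planar and tetrahedral, so four ligands adopt the sterically favoured tetrahedral geometry. → tetrahedral.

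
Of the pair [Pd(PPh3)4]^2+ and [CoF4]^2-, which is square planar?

For [Pd(PPh3)4]^2+: Summing ligand charges against the +2 overall charge gives an oxidation state of +2 for palladium. Palladium is a group-10 element; Pd(II) is therefore d⁸. A 4d d⁸ ion has a large crystal-field splitting; square planar leaves the high-energy d_{x²−y²} orbital empty and maximises CFSE. → square planar.
For [CoF4]^2-: Summing ligand charges against the −2 overall charge gives an oxidation state of +2 for cobalt. Co sits in group 9, so the d-electron count is 9 − 2 = 7. For a high-spin 3d d⁷ ion with weak-field ligands the small Δₜ gives little square-planar CFSE advantage, so four ligands adopt the sterically favoured tetrahedral geometry. → tetrahedral.

[Pd(PPh3)4]^2+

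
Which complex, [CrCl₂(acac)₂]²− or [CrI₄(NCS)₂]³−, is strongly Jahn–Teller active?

[CrCl₂(acac)₂]²−: Each chloride is −1; each acetylacetonate is −1; balancing the −2 overall charge requires Cr(II). Group 6 minus oxidation state 2 gives a d⁴ configuration. Acetylacetonate and chloride are weak-field ligands for a first-row metal, so the complex is high-spin. The t₂g³e_g¹ (high-spin) configuration has an unevenly filled e_g set; the Jahn–Teller theorem predicts a tetragonal distortion (typically axial elongation) to lift the degeneracy.
[CrI₄(NCS)₂]³−: Summing ligand charges against the −3 overall charge gives an oxidation state of +3 for chromium. Chromium is a group-6 element; Cr(III) is therefore d³. The d³ configuration leaves the e_g set evenly filled (or empty) — no strong Jahn–Teller driving force.

[CrCl₂(acac)₂]²−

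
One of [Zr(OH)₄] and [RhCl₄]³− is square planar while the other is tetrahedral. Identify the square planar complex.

For [Zr(OH)₄]: Ligand charges: each hydroxide is −1. With an overall charge of 0 the zirconium centre must be in the +4 oxidation state. Zirconium is a group-4 element; Zr(IV) is therefore d⁰. A d⁰ ion has no crystal-field stabilisation preference between square planar and tetrahedral, so four ligands adopt the sterically favoured tetrahedral geometry. → tetrahedral.
For [RhCl₄]³−: Each chloride is −1; balancing the −3 overall charge requires Rh(I). Group 9 minus oxidation state 1 gives a d⁸ configuration. A 4d d⁸ ion has a large crystal-field splitting; square planar leaves the high-energy d_{x²−y²} orbital empty and maximises CFSE. → square planar.

[RhCl₄]³−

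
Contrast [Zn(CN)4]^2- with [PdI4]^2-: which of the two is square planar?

[PdI4]^2-

For [Zn(CN)4]^2-: Ligand charges: each cyanide is −1. With an overall charge of −2 the zinc centre must be in the +2 oxidation state. Zn sits in group 12, so the d-electron count is 12 − 2 = 10. A d¹⁰ ion has no crystal-field stabilisation preference between square planar and tetrahedral, so four ligands adopt the sterically favoured tetrahedral geometry. → tetrahedral.
For [PdI4]^2-: Each iodide is −1; balancing the −2 overall charge requires Pd(II). Palladium is a group-10 element; Pd(II) is therefore d⁸. A 4d d⁸ ion has a large crystal-field splitting; square planar leaves the high-energy d_{x²−y²} orbital empty and maximises CFSE. → square planar.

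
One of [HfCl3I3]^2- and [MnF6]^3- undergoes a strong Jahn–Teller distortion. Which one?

[HfCl3I3]^2-: Summing ligand charges against the −2 overall charge gives an oxidation state of +4 for hafnium. Group 4 minus oxidation state 4 gives a d⁰ configuration. The d⁰ configuration leaves the e_g set evenly filled (or empty) — no strong Jahn–Teller driving force.
[MnF6]^3-: Ligand charges: each fluoride is −1. With an overall charge of −3 the manganese centre must be in the +3 oxidation state. Mn sits in group 7, so the d-electron count is 7 − 3 = 4. Fluoride is a weak-field ligand for a first-row metal, so the complex is high-spin. The t₂g³e_g¹ (high-spin) configuration has an unevenly filled e_g set; the Jahn–Teller theorem predicts a tetragonal distortion (typically axial elongation) to lift the degeneracy.

[MnF6]^3-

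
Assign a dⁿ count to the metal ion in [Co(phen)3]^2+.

1,10-phenanthroline is neutral; balancing the +2 overall charge requires Co(II).
Co sits in group 9, so the d-electron count is 9 − 2 = 7.

d7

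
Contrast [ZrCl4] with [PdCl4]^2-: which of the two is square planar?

[PdCl4]^2-

For [ZrCl4]: Summing ligand charges against the 0 overall charge gives an oxidation state of +4 for zirconium. Zirconium is a group-4 element; Zr(IV) is therefore d⁰. A d⁰ ion has no crystal-field stabilisation preference between square planar and tetrahedral, so four ligands adopt the sterically favoured tetrahedral geometry. → tetrahedral.
For [PdCl4]^2-: Summing ligand charges against the −2 overall charge gives an oxidation state of +2 for palladium. Palladium is a group-10 element; Pd(II) is therefore d⁸. A 4d d⁸ ion has a large crystal-field splitting; square planar leaves the high-energy d_{x²−y²} orbital empty and maximises CFSE. → square planar.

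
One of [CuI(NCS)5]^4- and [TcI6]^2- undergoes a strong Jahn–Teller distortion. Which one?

[CuI(NCS)5]^4-: Summing ligand charges against the −4 overall charge gives an oxidation state of +2 for copper. Copper is a group-11 element; Cu(II) is therefore d⁹. The t₂g⁶e_g³ configuration has an unevenly filled e_g set; the Jahn–Teller theorem predicts a tetragonal distortion (typically axial elongation) to lift the degeneracy.
[TcI6]^2-: Ligand charges: each iodide is −1. With an overall charge of −2 the technetium centre must be in the +4 oxidation state. Tc sits in group 7, so the d-electron count is 7 − 4 = 3. The d³ configuration leaves the e_g set evenly filled (or empty) — no strong Jahn–Teller driving force.

[CuI(NCS)5]^4-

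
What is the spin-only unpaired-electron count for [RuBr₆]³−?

1 unpaired electron

Ligand charges: each bromide is −1. With an overall charge of −3 the ruthenium centre must be in the +3 oxidation state.
Ruthenium is a group-8 element; Ru(III) is therefore d⁵.
The spin state decides the count: a 4d ion has a large Δₒ and is invariably low-spin.
An octahedral low-spin d⁵ ion is t₂g⁵e_g⁰, giving 1 unpaired electron.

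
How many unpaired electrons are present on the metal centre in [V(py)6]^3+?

2

Summing ligand charges against the +3 overall charge gives an oxidation state of +3 for vanadium.
Vanadium is a group-5 element; V(III) is therefore d².
In an octahedral field the d² configuration is t₂g²e_g⁰ (only one arrangement possible), giving 2 unpaired electrons.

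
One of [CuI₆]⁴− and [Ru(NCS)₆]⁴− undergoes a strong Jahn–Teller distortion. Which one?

[CuI₆]⁴−

[CuI₆]⁴−: Summing ligand charges against the −4 overall charge gives an oxidation state of +2 for copper. Copper is a group-11 element; Cu(II) is therefore d⁹. The t₂g⁶e_g³ configuration has an unevenly filled e_g set; the Jahn–Teller theorem predicts a tetragonal distortion (typically axial elongation) to lift the degeneracy.
[Ru(NCS)₆]⁴−: Each isothiocyanate is −1; balancing the −4 overall charge requires Ru(II). Group 8 minus oxidation state 2 gives a d⁶ configuration. A 4d ion has a large Δₒ and is invariably low-spin. The d⁶ configuration leaves the e_g set evenly filled (or empty) — no strong Jahn–Teller driving force.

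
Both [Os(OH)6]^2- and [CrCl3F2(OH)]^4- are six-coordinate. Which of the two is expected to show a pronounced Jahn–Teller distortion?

[CrCl3F2(OH)]^4-

[Os(OH)6]^2-: Ligand charges: each hydroxide is −1. With an overall charge of −2 the osmium centre must be in the +4 oxidation state. Os sits in group 8, so the d-electron count is 8 − 4 = 4. A 5d ion has a large Δₒ and is invariably low-spin. The d⁴ configuration leaves the e_g set evenly filled (or empty) — no strong Jahn–Teller driving force.
[CrCl3F2(OH)]^4-: Each chloride is −1; each fluoride is −1; each hydroxide is −1; balancing the −4 overall charge requires Cr(II). Group 6 minus oxidation state 2 gives a d⁴ configuration. Chloride, fluoride, and hydroxide are weak-field ligands for a first-row metal, so the complex is high-spin. The t₂g³e_g¹ (high-spin) configuration has an unevenly filled e_g set; the Jahn–Teller theorem predicts a tetragonal distortion (typically axial elongation) to lift the degeneracy.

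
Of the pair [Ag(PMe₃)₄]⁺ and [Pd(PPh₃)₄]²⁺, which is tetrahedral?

For [Ag(PMe₃)₄]⁺: Summing ligand charges against the +1 overall charge gives an oxidation state of +1 for silver. Ag sits in group 11, so the d-electron count is 11 − 1 = 10. A d¹⁰ ion has no crystal-field stabilisation preference between square planar and tetrahedral, so four ligands adopt the sterically favoured tetrahedral geometry. → tetrahedral.
For [Pd(PPh₃)₄]²⁺: Ligand charges: triphenylphosphine is neutral. With an overall charge of +2 the palladium centre must be in the +2 oxidation state. Pd sits in group 10, so the d-electron count is 10 − 2 = 8. A 4d d⁸ ion has a large crystal-field splitting; square planar leaves the high-energy d_{x²−y²} orbital empty and maximises CFSE. → square planar.

[Ag(PMe₃)₄]⁺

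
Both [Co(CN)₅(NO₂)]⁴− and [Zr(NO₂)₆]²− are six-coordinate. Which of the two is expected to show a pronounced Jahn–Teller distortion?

[Co(CN)₅(NO₂)]⁴−

[Co(CN)₅(NO₂)]⁴−: Summing ligand charges against the −4 overall charge gives an oxidation state of +2 for cobalt. Co sits in group 9, so the d-electron count is 9 − 2 = 7. Cyanide and nitro (N-bound nitrite) are strong-field ligands (high in the spectrochemical series) for a first-row metal, so the complex is low-spin. The t₂g⁶e_g¹ (low-spin) configuration has an unevenly filled e_g set; the Jahn–Teller theorem predicts a tetragonal distortion (typically axial elongation) to lift the degeneracy.
[Zr(NO₂)₆]²−: Ligand charges: each nitro (N-bound nitrite) is −1. With an overall charge of −2 the zirconium centre must be in the +4 oxidation state. Zirconium is a group-4 element; Zr(IV) is therefore d⁰. The d⁰ configuration leaves the e_g set evenly filled (or empty) — no strong Jahn–Teller driving force.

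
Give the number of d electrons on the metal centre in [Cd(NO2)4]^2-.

Summing ligand charges against the −2 overall charge gives an oxidation state of +2 for cadmium.
Group 12 minus oxidation state 2 gives a d¹⁰ configuration.

d10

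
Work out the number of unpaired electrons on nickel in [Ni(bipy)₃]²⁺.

2 unpaired electrons

Summing ligand charges against the +2 overall charge gives an oxidation state of +2 for nickel.
Group 10 minus oxidation state 2 gives a d⁸ configuration.
Counting donor atoms: 3×2,2′-bipyridine (bidentate) → 6 donors. Coordination number = 6.
In an octahedral field the d⁸ configuration is t₂g⁶e_g² (only one arrangement possible), giving 2 unpaired electrons.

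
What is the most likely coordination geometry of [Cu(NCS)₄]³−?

Ligand charges: each isothiocyanate is −1. With an overall charge of −3 the copper centre must be in the +1 oxidation state.
Cu sits in group 11, so the d-electron count is 11 − 1 = 10.
With 4 monodentate ligands the coordination number is 4.
A d¹⁰ ion has no crystal-field stabilisation preference between square planar and tetrahedral, so four ligands adopt the sterically favoured tetrahedral geometry.

tetrahedral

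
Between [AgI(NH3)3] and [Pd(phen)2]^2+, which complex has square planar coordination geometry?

[Pd(phen)2]^2+

For [AgI(NH3)3]: Each iodide is −1; ammonia is neutral; balancing the 0 overall charge requires Ag(I). Group 11 minus oxidation state 1 gives a d¹⁰ configuration. A d¹⁰ ion has no crystal-field stabilisation preference between square planar and tetrahedral, so four ligands adopt the sterically favoured tetrahedral geometry. → tetrahedral.
For [Pd(phen)2]^2+: Ligand charges: 1,10-phenanthroline is neutral. With an overall charge of +2 the palladium centre must be in the +2 oxidation state. Pd sits in group 10, so the d-electron count is 10 − 2 = 8. A 4d d⁸ ion has a large crystal-field splitting; square planar leaves the high-energy d_{x²−y²} orbital empty and maximises CFSE. → square planar.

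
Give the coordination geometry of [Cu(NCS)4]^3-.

Summing ligand charges against the −3 overall charge gives an oxidation state of +1 for copper.
Cu sits in group 11, so the d-electron count is 11 − 1 = 10.
With 4 monodentate ligands the coordination number is 4.
A d¹⁰ ion has no crystal-field stabilisation preference between square planar and tetrahedral, so four ligands adopt the sterically favoured tetrahedral geometry.

tetrahedral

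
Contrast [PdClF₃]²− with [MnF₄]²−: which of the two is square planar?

[PdClF₃]²−

For [PdClF₃]²−: Ligand charges: each chloride is −1; each fluoride is −1. With an overall charge of −2 the palladium centre must be in the +2 oxidation state. Group 10 minus oxidation state 2 gives a d⁸ configuration. A 4d d⁸ ion has a large crystal-field splitting; square planar leaves the high-energy d_{x²−y²} orbital empty and maximises CFSE. → square planar.
For [MnF₄]²−: Summing ligand charges against the −2 overall charge gives an oxidation state of +2 for manganese. Manganese is a group-7 element; Mn(II) is therefore d⁵. A high-spin d⁵ ion has zero CFSE in either geometry, so four ligands adopt the sterically favoured tetrahedral geometry. → tetrahedral.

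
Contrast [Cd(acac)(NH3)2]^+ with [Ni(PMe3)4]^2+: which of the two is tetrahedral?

[Cd(acac)(NH3)2]^+

For [Cd(acac)(NH3)2]^+: Ligand charges: each acetylacetonate is −1; ammonia is neutral. With an overall charge of +1 the cadmium centre must be in the +2 oxidation state. Cd sits in group 12, so the d-electron count is 12 − 2 = 10. A d¹⁰ ion has no crystal-field stabilisation preference between square planar and tetrahedral, so four ligands adopt the sterically favoured tetrahedral geometry. → tetrahedral.
For [Ni(PMe3)4]^2+: Summing ligand charges against the +2 overall charge gives an oxidation state of +2 for nickel. Nickel is a group-10 element; Ni(II) is therefore d⁸. Trimethylphosphine is a strong-field ligand (high in the spectrochemical series). A 3d d⁸ ion with strong-field ligands gains enough CFSE to favour square planar over tetrahedral. → square planar.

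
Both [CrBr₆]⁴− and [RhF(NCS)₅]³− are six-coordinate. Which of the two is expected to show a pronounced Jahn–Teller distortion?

[CrBr₆]⁴−

[CrBr₆]⁴−: Each bromide is −1; balancing the −4 overall charge requires Cr(II). Group 6 minus oxidation state 2 gives a d⁴ configuration. Bromide is a weak-field ligand for a first-row metal, so the complex is high-spin. The t₂g³e_g¹ (high-spin) configuration has an unevenly filled e_g set; the Jahn–Teller theorem predicts a tetragonal distortion (typically axial elongation) to lift the degeneracy.
[RhF(NCS)₅]³−: Summing ligand charges against the −3 overall charge gives an oxidation state of +3 for rhodium. Rh sits in group 9, so the d-electron count is 9 − 3 = 6. A 4d ion has a large Δₒ and is invariably low-spin. The d⁶ configuration leaves the e_g set evenly filled (or empty) — no strong Jahn–Teller driving force.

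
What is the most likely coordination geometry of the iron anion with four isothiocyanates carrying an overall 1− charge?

Each isothiocyanate is −1; balancing the −1 overall charge requires Fe(III).
Fe sits in group 8, so the d-electron count is 8 − 3 = 5.
With 4 monodentate ligands the coordination number is 4.
Isothiocyanate is a weak-field ligand.
A high-spin d⁵ ion has zero CFSE in either geometry, so four ligands adopt the sterically favoured tetrahedral geometry.

tetrahedral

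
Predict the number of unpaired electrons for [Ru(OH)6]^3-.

1

Each hydroxide is −1; balancing the −3 overall charge requires Ru(III).
Ruthenium is a group-8 element; Ru(III) is therefore d⁵.
The spin state decides the count: a 4d ion has a large Δₒ and is invariably low-spin.
An octahedral low-spin d⁵ ion is t₂g⁵e_g⁰, giving 1 unpaired electron.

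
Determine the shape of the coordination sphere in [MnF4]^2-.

Summing ligand charges against the −2 overall charge gives an oxidation state of +2 for manganese.
Group 7 minus oxidation state 2 gives a d⁵ configuration.
With 4 monodentate ligands the coordination number is 4.
Fluoride is a weak-field ligand.
A high-spin d⁵ ion has zero CFSE in either geometry, so four ligands adopt the sterically favoured tetrahedral geometry.

tetrahedral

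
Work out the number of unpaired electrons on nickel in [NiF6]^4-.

Ligand charges: each fluoride is −1. With an overall charge of −4 the nickel centre must be in the +2 oxidation state.
Ni sits in group 10, so the d-electron count is 10 − 2 = 8.
In an octahedral field the d⁸ configuration is t₂g⁶e_g² (only one arrangement possible), giving 2 unpaired electrons.

2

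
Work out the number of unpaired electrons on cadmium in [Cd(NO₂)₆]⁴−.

0

Ligand charges: each nitro (N-bound nitrite) is −1. With an overall charge of −4 the cadmium centre must be in the +2 oxidation state.
Cadmium is a group-12 element; Cd(II) is therefore d¹⁰.
In an octahedral field the d¹⁰ configuration is t₂g⁶e_g⁴, giving 0 unpaired electrons.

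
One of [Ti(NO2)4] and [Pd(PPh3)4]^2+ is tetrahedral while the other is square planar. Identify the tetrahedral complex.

For [Ti(NO2)4]: Ligand charges: each nitro (N-bound nitrite) is −1. With an overall charge of 0 the titanium centre must be in the +4 oxidation state. Titanium is a group-4 element; Ti(IV) is therefore d⁰. A d⁰ ion has no crystal-field stabilisation preference between square planar and tetrahedral, so four ligands adopt the sterically favoured tetrahedral geometry. → tetrahedral.
For [Pd(PPh3)4]^2+: Ligand charges: triphenylphosphine is neutral. With an overall charge of +2 the palladium centre must be in the +2 oxidation state. Group 10 minus oxidation state 2 gives a d⁸ configuration. A 4d d⁸ ion has a large crystal-field splitting; square planar leaves the high-energy d_{x²−y²} orbital empty and maximises CFSE. → square planar.

[Ti(NO2)4]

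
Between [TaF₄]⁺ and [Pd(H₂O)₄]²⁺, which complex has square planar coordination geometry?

For [TaF₄]⁺: Ligand charges: each fluoride is −1. With an overall charge of +1 the tantalum centre must be in the +5 oxidation state. Group 5 minus oxidation state 5 gives a d⁰ configuration. A d⁰ ion has no crystal-field stabilisation preference between square planar and tetrahedral, so four ligands adopt the sterically favoured tetrahedral geometry. → tetrahedral.
For [Pd(H₂O)₄]²⁺: Summing ligand charges against the +2 overall charge gives an oxidation state of +2 for palladium. Palladium is a group-10 element; Pd(II) is therefore d⁸. A 4d d⁸ ion has a large crystal-field splitting; square planar leaves the high-energy d_{x²−y²} orbital empty and maximises CFSE. → square planar.

[Pd(H₂O)₄]²⁺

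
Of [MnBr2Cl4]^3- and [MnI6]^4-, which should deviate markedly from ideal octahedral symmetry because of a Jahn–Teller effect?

[MnBr2Cl4]^3-: Ligand charges: each bromide is −1; each chloride is −1. With an overall charge of −3 the manganese centre must be in the +3 oxidation state. Manganese is a group-7 element; Mn(III) is therefore d⁴. Bromide and chloride are weak-field ligands for a first-row metal, so the complex is high-spin. The t₂g³e_g¹ (high-spin) configuration has an unevenly filled e_g set; the Jahn–Teller theorem predicts a tetragonal distortion (typically axial elongation) to lift the degeneracy.
[MnI6]^4-: Ligand charges: each iodide is −1. With an overall charge of −4 the manganese centre must be in the +2 oxidation state. Mn sits in group 7, so the d-electron count is 7 − 2 = 5. Iodide is a weak-field ligand for a first-row metal, so the complex is high-spin. The d⁵ configuration leaves the e_g set evenly filled (or empty) — no strong Jahn–Teller driving force.

[MnBr2Cl4]^3-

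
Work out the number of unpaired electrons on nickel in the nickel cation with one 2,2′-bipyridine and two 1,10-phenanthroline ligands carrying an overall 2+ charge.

Ligand charges: 2,2′-bipyridine is neutral; 1,10-phenanthroline is neutral. With an overall charge of +2 the nickel centre must be in the +2 oxidation state.
Nickel is a group-10 element; Ni(II) is therefore d⁸.
Counting donor atoms: 1×2,2′-bipyridine (bidentate) → 2 donors; 2×1,10-phenanthroline (bidentate) → 4 donors. Coordination number = 6.
In an octahedral field the d⁸ configuration is t₂g⁶e_g² (only one arrangement possible), giving 2 unpaired electrons.

2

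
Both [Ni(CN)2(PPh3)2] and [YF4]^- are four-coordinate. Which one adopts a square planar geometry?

For [Ni(CN)2(PPh3)2]: Ligand charges: each cyanide is −1; triphenylphosphine is neutral. With an overall charge of 0 the nickel centre must be in the +2 oxidation state. Group 10 minus oxidation state 2 gives a d⁸ configuration. Cyanide and triphenylphosphine are strong-field ligands (high in the spectrochemical series). A 3d d⁸ ion with strong-field ligands gains enough CFSE to favour square planar over tetrahedral. → square planar.
For [YF4]^-: Summing ligand charges against the −1 overall charge gives an oxidation state of +3 for yttrium. Yttrium is a group-3 element; Y(III) is therefore d⁰. A d⁰ ion has no crystal-field stabilisation preference between square planar and tetrahedral, so four ligands adopt the sterically favoured tetrahedral geometry. → tetrahedral.

[Ni(CN)2(PPh3)2]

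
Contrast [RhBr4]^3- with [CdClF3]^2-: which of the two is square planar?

For [RhBr4]^3-: Each bromide is −1; balancing the −3 overall charge requires Rh(I). Group 9 minus oxidation state 1 gives a d⁸ configuration. A 4d d⁸ ion has a large crystal-field splitting; square planar leaves the high-energy d_{x²−y²} orbital empty and maximises CFSE. → square planar.
For [CdClF3]^2-: Each chloride is −1; each fluoride is −1; balancing the −2 overall charge requires Cd(II). Cadmium is a group-12 element; Cd(II) is therefore d¹⁰. A d¹⁰ ion has no crystal-field stabilisation preference between square planar and tetrahedral, so four ligands adopt the sterically favoured tetrahedral geometry. → tetrahedral.

[RhBr4]^3-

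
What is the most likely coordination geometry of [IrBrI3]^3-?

square planar

Summing ligand charges against the −3 overall charge gives an oxidation state of +1 for iridium.
Iridium is a group-9 element; Ir(I) is therefore d⁸.
With 4 monodentate ligands the coordination number is 4.
A 5d d⁸ ion has a large crystal-field splitting; square planar leaves the high-energy d_{x²−y²} orbital empty and maximises CFSE.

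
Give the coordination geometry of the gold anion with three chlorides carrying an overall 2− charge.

Each chloride is −1; balancing the −2 overall charge requires Au(I).
Gold is a group-11 element; Au(I) is therefore d¹⁰.
Coordination number: 3.
Three ligands around a d¹⁰ centre minimise repulsion in a trigonal-planar arrangement.

trigonal planar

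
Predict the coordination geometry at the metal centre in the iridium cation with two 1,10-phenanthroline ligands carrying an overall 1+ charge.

Summing ligand charges against the +1 overall charge gives an oxidation state of +1 for iridium.
Group 9 minus oxidation state 1 gives a d⁸ configuration.
Counting donor atoms: 2×1,10-phenanthroline (bidentate) → 4 donors. Coordination number = 4.
A 5d d⁸ ion has a large crystal-field splitting; square planar leaves the high-energy d_{x²−y²} orbital empty and maximises CFSE.

square planar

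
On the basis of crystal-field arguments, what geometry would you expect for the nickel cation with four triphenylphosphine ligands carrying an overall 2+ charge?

Summing ligand charges against the +2 overall charge gives an oxidation state of +2 for nickel.
Nickel is a group-10 element; Ni(II) is therefore d⁸.
With 4 monodentate ligands the coordination number is 4.
Triphenylphosphine is a strong-field ligand (high in the spectrochemical series).
A 3d d⁸ ion with strong-field ligands gains enough CFSE to favour square planar over tetrahedral.

square planar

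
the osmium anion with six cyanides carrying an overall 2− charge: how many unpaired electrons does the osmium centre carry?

Each cyanide is −1; balancing the −2 overall charge requires Os(IV).
Os sits in group 8, so the d-electron count is 8 − 4 = 4.
The spin state decides the count: a 5d ion has a large Δₒ and is invariably low-spin.
An octahedral low-spin d⁴ ion is t₂g⁴e_g⁰, giving 2 unpaired electrons.

2 unpaired electrons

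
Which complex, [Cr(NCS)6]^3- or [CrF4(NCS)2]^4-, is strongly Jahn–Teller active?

[CrF4(NCS)2]^4-

[Cr(NCS)6]^3-: Each isothiocyanate is −1; balancing the −3 overall charge requires Cr(III). Group 6 minus oxidation state 3 gives a d³ configuration. The d³ configuration leaves the e_g set evenly filled (or empty) — no strong Jahn–Teller driving force.
[CrF4(NCS)2]^4-: Each fluoride is −1; each isothiocyanate is −1; balancing the −4 overall charge requires Cr(II). Cr sits in group 6, so the d-electron count is 6 − 2 = 4. Fluoride and isothiocyanate are weak-field ligands for a first-row metal, so the complex is high-spin. The t₂g³e_g¹ (high-spin) configuration has an unevenly filled e_g set; the Jahn–Teller theorem predicts a tetragonal distortion (typically axial elongation) to lift the degeneracy.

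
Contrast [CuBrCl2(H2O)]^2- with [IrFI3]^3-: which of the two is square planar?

[IrFI3]^3-

For [CuBrCl2(H2O)]^2-: Ligand charges: each bromide is −1; each chloride is −1; water is neutral. With an overall charge of −2 the copper centre must be in the +1 oxidation state. Group 11 minus oxidation state 1 gives a d¹⁰ configuration. A d¹⁰ ion has no crystal-field stabilisation preference between square planar and tetrahedral, so four ligands adopt the sterically favoured tetrahedral geometry. → tetrahedral.
For [IrFI3]^3-: Ligand charges: each fluoride is −1; each iodide is −1. With an overall charge of −3 the iridium centre must be in the +1 oxidation state. Group 9 minus oxidation state 1 gives a d⁸ configuration. A 5d d⁸ ion has a large crystal-field splitting; square planar leaves the high-energy d_{x²−y²} orbital empty and maximises CFSE. → square planar.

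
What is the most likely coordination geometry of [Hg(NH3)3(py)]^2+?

Ammonia is neutral; pyridine is neutral; balancing the +2 overall charge requires Hg(II).
Mercury is a group-12 element; Hg(II) is therefore d¹⁰.
Coordination number: 4.
A d¹⁰ ion has no crystal-field stabilisation preference between square planar and tetrahedral, so four ligands adopt the sterically favoured tetrahedral geometry.

tetrahedral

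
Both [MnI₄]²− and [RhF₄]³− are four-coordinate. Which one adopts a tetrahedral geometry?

For [MnI₄]²−: Summing ligand charges against the −2 overall charge gives an oxidation state of +2 for manganese. Mn sits in group 7, so the d-electron count is 7 − 2 = 5. A high-spin d⁵ ion has zero CFSE in either geometry, so four ligands adopt the sterically favoured tetrahedral geometry. → tetrahedral.
For [RhF₄]³−: Ligand charges: each fluoride is −1. With an overall charge of −3 the rhodium centre must be in the +1 oxidation state. Rhodium is a group-9 element; Rh(I) is therefore d⁸. A 4d d⁸ ion has a large crystal-field splitting; square planar leaves the high-energy d_{x²−y²} orbital empty and maximises CFSE. → square planar.

[MnI₄]²−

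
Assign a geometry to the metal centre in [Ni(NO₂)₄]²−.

square planar

Each nitro (N-bound nitrite) is −1; balancing the −2 overall charge requires Ni(II).
Ni sits in group 10, so the d-electron count is 10 − 2 = 8.
Coordination number: 4.
Nitro (N-bound nitrite) is a strong-field ligand (high in the spectrochemical series).
A 3d d⁸ ion with strong-field ligands gains enough CFSE to favour square planar over tetrahedral.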